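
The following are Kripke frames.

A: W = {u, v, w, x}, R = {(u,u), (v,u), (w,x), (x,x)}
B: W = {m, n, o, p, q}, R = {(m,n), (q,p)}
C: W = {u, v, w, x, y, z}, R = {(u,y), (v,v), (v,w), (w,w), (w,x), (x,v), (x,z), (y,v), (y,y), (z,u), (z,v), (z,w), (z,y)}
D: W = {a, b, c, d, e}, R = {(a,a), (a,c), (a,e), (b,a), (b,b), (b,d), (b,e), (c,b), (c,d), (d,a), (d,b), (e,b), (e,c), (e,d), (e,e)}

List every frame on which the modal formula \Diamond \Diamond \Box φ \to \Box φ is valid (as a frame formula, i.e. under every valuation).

This is the axiom for a generalized confluence (Geach) condition; its first-order frame correspondent is \forall x \forall y \forall z ((x R^2 y \wedge xRz) \to \exists w (yRw \wedge z = w)).
A: satisfies the condition.
B: satisfies the condition.
C: fails — uR²v, uRy but no t with vRt and y=t.
D: fails — aR²b, aRc but no w with bRw and c=w.

A, B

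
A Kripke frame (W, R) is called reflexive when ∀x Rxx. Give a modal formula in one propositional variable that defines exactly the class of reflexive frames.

□s → s

This is reflexivity; the standard corresponding axiom is T: □s → s.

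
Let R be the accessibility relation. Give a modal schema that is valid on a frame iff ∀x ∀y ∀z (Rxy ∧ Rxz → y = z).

◇s → □s

The condition is partial functionality. The CD schema ◇s → □s defines it.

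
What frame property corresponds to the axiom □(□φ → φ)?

Suppose □(□φ→φ) is valid. Take Rxy and set V(φ)={w : Ryw}. Then at y, □φ holds; since □(□φ→φ) at x, □φ→φ at y, so φ at y, i.e. Ryy.

Shift-reflexivity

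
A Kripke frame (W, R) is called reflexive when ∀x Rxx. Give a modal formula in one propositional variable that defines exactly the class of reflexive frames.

The condition is reflexivity. The T schema □p → p defines it.
Suppose □p→p is valid. At any x set V(p)={w : Rxw}. Then □p holds at x, so p holds at x, i.e. Rxx.

□p → p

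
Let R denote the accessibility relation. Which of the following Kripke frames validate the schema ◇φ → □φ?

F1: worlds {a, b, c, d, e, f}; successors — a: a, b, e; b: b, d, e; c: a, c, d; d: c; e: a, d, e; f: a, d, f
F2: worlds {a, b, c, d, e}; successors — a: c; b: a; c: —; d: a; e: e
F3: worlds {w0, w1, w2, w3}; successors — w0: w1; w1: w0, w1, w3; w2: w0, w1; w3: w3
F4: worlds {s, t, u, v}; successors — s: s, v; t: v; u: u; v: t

Frame correspondent (Sahlqvist): ∀x ∀y ∀z (Rxy ∧ Rxz → y = z) — i.e. partial functionality.
F1: fails — a sees both a and b.
F2: holds.
F3: fails — w1 sees both w0 and w1.
F4: fails — s sees both s and v.
Valid on: F2.

F2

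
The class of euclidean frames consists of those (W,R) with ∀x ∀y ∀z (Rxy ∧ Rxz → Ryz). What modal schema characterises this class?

◇ψ → □◇ψ

This is the Euclidean property; the standard corresponding axiom is 5: ◇ψ → □◇ψ.
Suppose ◇ψ→□◇ψ is valid. Take Rxy, Rxz and set V(ψ)={y}. Then ◇ψ at x, so □◇ψ at x, so ◇ψ at z, so some w with Rzw has ψ; w=y, i.e. Rzy. By symmetry of the argument, Ryz.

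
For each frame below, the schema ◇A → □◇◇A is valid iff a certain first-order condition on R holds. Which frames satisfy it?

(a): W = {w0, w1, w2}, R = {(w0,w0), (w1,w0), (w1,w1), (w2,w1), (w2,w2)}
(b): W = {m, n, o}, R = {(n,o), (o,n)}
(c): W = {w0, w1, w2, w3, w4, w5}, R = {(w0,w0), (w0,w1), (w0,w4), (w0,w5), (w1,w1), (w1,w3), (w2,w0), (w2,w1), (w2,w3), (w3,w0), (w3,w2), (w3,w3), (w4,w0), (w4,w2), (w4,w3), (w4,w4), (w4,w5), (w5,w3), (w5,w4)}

The schema corresponds to a generalized confluence (Geach) condition: ∀x ∀y ∀z ((xRy ∧ xRz) → ∃w (y = w ∧ zR²w)).
(a): fails — w1Rw1, w1Rw0 but no w with w1=w and w0R²w.
(b): ✓.
(c): fails — w0Rw1, w0Rw5 but no w with w1=w and w5R²w.

(b)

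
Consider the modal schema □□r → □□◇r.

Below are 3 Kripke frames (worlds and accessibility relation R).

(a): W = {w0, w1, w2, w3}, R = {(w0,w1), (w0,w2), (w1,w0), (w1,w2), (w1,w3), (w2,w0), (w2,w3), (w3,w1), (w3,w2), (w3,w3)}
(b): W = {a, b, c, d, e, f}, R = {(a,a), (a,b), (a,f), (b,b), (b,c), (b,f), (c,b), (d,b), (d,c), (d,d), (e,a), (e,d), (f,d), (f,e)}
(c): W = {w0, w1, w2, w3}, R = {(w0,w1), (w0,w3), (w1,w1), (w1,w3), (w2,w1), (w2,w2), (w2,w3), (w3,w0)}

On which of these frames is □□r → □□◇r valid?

The schema corresponds to a generalized confluence (Geach) condition: ∀x ∀z (xR²z → ∃w (xR²w ∧ zRw)).
(a): ✓.
(b): fails — cR²f but no w with cR²w and fRw.
(c): fails — w3R²w3 but no w with w3R²w and w3Rw.
Valid on: (a).

(a)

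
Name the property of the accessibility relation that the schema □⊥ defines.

Emptiness of R

□⊥ is valid iff no world has any successor (otherwise □⊥ fails at any world with one).
Conversely, any frame satisfying ∀x ∀y ¬Rxy validates the schema.
So the correspondent is emptiness of R.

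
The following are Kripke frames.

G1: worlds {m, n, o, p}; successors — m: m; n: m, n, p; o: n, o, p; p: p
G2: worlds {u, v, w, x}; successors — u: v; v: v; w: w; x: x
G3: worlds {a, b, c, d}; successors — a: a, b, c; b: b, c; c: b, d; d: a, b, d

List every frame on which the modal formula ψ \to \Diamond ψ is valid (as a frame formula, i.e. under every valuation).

The schema corresponds to reflexivity: \forall x Rxx.
G1: holds.
G2: fails — world u does not see itself.
G3: fails — world c does not see itself.
Valid on: G1.

G1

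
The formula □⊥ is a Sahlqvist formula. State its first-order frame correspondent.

Emptiness of R

□⊥ is valid iff no world has any successor (otherwise □⊥ fails at any world with one).
Conversely, any frame satisfying ∀x ∀y ¬Rxy validates the schema.
Frame condition: ∀x ∀y ¬Rxy.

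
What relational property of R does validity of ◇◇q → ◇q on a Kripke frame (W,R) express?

Transitivity

This is frame-equivalent to □q → □□q (substitute ¬q for q and contrapose).
Suppose □q→□□q is valid. Take Rxy, Ryz and set V(q)={w : Rxw}. Then □q at x, so □□q at x, so □q at y, so q at z, i.e. Rxz.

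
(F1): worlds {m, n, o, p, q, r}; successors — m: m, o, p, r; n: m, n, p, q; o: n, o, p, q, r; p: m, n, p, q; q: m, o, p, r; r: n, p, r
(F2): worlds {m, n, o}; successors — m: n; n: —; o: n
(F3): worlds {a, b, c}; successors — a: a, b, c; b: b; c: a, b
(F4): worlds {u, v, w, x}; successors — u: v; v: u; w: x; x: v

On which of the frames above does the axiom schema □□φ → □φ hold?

(F1), (F3)

The schema corresponds to density: ∀x ∀y (Rxy → ∃z (Rxz ∧ Rzy)).
(F1): holds.
(F2): fails — Ron but no z with Roz and Rzn.
(F3): holds.
(F4): fails — Ruv but no z with Ruz and Rzv.
Valid on: (F1), (F3).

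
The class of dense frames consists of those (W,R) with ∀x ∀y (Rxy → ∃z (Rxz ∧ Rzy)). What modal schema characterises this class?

□□s → □s

This is density; the standard corresponding axiom is C4: □□s → □s.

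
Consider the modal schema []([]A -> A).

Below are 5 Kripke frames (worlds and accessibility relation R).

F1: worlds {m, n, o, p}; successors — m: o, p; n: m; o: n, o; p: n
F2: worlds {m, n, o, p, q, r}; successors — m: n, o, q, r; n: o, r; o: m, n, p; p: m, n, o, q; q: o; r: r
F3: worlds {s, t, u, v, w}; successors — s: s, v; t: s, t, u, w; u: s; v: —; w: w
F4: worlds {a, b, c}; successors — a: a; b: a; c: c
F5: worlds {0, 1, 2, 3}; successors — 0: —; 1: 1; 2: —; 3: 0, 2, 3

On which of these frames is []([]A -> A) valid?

F4

This is the axiom for shift-reflexivity; its first-order frame correspondent is forall x forall y (Rxy -> Ryy).
F1: fails — Ron but not Rnn.
F2: fails — Rom but not Rmm.
F3: fails — Rtu but not Ruu.
F4: ✓.
F5: fails — R32 but not R22.
Valid on: F4.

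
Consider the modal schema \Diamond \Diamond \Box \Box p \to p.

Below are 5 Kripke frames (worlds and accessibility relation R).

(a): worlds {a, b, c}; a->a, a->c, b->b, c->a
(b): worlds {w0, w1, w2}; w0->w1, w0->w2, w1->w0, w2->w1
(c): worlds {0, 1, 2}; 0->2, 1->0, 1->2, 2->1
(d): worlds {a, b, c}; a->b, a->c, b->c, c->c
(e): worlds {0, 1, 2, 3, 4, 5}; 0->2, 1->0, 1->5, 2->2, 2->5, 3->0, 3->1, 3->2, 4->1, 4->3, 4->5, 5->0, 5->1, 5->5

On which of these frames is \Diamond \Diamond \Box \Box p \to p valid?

This is the axiom for a generalized confluence (Geach) condition; its first-order frame correspondent is \forall x \forall y (x R^2 y \to \exists w (y R^2 w \wedge x = w)).
(a): condition met.
(b): fails — w0R²w1 but no w with w1R²w and w0=w.
(c): fails — 0R²1 but no w with 1R²w and 0=w.
(d): fails — aR²c but no w with cR²w and a=w.
(e): fails — 1R²0 but no w with 0R²w and 1=w.
Valid on: (a).

(a)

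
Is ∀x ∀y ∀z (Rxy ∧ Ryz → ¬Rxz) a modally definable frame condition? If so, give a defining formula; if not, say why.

Any modally definable frame class is closed under surjective bounded morphisms.
The 3-cycle (worlds w0,w1,w2 with w0→w1→w2→w0) is intransitive. Mapping every world to a single reflexive point • is a surjective bounded morphism; the reflexive point is not intransitive (R••∧R•• but R••).
So no modal formula (or set of formulas) defines exactly the intransitive frames.

Not definable by any modal formula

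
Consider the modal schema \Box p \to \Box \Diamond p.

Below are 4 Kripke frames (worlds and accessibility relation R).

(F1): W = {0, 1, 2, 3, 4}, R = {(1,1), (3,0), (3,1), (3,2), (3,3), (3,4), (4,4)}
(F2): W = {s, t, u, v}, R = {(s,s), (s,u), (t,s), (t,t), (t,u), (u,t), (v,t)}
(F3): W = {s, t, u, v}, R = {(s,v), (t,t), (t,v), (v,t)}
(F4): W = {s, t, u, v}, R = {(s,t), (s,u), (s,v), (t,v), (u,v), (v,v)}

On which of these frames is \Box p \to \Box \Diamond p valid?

This is the axiom for a generalized confluence (Geach) condition; its first-order frame correspondent is \forall x \forall z (xRz \to \exists w (xRw \wedge zRw)).
(F1): fails — 3R0 but no w with 3Rw and 0Rw.
(F2): fails — sRu but no w with sRw and uRw.
(F3): fails — sRv but no w with sRw and vRw.
(F4): condition met.
Valid on: (F4).

(F4)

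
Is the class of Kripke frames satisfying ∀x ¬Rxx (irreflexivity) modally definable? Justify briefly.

If a class were modally definable it would be closed under surjective bounded morphisms (Goldblatt–Thomason).
The 2-cycle (worlds 0,1 with 0→1→0) is irreflexive, and the map sending every world to a single reflexive point • is a surjective bounded morphism (forth: every edge maps to (•,•); back: every world has a successor). So any modal formula valid on the 2-cycle is also valid on the reflexive point, which is not irreflexive.
So the class is not modally definable.

Not definable by any modal formula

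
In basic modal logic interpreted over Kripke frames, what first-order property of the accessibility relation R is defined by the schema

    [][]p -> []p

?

Suppose □□p→□p is valid. Take Rxy and set V(p)={w : xR²w}. Then □□p at x, so □p at x, so p at y, i.e. ∃z(Rxz∧Rzy).

Density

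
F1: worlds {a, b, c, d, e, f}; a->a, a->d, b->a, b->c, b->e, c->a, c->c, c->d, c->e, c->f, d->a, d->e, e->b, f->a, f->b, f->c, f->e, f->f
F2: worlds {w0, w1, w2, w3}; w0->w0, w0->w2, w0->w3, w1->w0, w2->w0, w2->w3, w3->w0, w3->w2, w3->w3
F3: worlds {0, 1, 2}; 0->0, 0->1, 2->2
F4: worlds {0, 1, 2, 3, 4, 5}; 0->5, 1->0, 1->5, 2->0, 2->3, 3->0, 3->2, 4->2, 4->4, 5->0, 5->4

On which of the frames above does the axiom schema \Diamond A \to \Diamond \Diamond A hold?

F2, F3

Frame correspondent (Sahlqvist): \forall x \forall y (xRy \to \exists w (y = w \wedge x R^2 w)) — i.e. a generalized confluence (Geach) condition.
F1: fails — dRe but no w with e=w and dR²w.
F2: ✓.
F3: ✓.
F4: fails — 0R5 but no w with 5=w and 0R²w.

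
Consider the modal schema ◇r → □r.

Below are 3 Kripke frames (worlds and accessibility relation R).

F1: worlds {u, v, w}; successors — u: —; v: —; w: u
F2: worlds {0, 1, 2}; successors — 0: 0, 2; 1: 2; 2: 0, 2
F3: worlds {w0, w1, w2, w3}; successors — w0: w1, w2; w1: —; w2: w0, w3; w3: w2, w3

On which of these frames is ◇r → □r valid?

Frame correspondent (Sahlqvist): ∀x ∀y ∀z (Rxy ∧ Rxz → y = z) — i.e. partial functionality.
F1: ✓.
F2: fails — 0 sees both 0 and 2.
F3: fails — w0 sees both w1 and w2.

F1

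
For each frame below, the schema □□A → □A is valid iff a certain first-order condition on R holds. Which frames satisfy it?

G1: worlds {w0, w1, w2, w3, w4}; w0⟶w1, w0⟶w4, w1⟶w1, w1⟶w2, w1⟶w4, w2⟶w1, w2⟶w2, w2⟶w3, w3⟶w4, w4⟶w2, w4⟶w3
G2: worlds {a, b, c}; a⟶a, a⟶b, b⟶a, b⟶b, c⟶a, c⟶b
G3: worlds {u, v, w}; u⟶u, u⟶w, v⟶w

G2

Frame correspondent (Sahlqvist): ∀x ∀y (Rxy → ∃z (Rxz ∧ Rzy)) — i.e. density.
G1: fails — Rw3w4 but no z with Rw3z and Rzw4.
G2: satisfies the condition.
G3: fails — Rvw but no z with Rvz and Rzw.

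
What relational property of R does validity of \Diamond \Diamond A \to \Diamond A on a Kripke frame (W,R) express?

This is a form of the 4 axiom.
Its frame correspondent is transitivity — \forall x \forall y \forall z (Rxy \wedge Ryz \to Rxz).

transitivity: \forall x \forall y \forall z (Rxy \wedge Ryz \to Rxz)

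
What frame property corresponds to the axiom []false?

This schema is the Ver axiom.
Its frame correspondent is emptiness of R — forall x forall y ~Rxy.

Emptiness of R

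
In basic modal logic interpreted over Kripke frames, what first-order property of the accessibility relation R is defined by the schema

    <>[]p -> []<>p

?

This is the .2 axiom.
Its frame correspondent is convergence — forall x forall y forall z (Rxy & Rxz -> exists w (Ryw & Rzw)).

convergence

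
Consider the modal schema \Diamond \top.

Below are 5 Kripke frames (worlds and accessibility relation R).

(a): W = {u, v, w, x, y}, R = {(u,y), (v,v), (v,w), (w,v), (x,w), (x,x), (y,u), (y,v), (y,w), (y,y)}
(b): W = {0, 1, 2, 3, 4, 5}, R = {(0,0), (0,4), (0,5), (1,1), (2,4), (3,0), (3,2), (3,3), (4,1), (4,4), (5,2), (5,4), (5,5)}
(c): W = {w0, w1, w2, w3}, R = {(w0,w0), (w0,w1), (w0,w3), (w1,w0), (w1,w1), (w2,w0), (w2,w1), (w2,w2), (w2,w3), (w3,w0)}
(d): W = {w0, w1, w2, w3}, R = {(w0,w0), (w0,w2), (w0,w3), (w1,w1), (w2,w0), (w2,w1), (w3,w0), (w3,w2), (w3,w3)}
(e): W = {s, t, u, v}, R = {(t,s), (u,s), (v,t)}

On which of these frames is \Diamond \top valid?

(a), (b), (c), (d)

This is the axiom for seriality; its first-order frame correspondent is \forall x \exists y Rxy.
(a): condition met.
(b): condition met.
(c): condition met.
(d): condition met.
(e): fails — world s has no successor.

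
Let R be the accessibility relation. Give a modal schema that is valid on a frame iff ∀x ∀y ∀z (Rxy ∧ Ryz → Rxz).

A defining formula is □ψ → □□ψ (the 4 axiom).
Suppose □ψ→□□ψ is valid. Take Rxy, Ryz and set V(ψ)={w : Rxw}. Then □ψ at x, so □□ψ at x, so □ψ at y, so ψ at z, i.e. Rxz.

□ψ → □□ψ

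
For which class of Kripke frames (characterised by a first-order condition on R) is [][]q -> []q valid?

Density

This schema is the C4 axiom.
Its frame correspondent is density — forall x forall y (Rxy -> exists z (Rxz & Rzy)).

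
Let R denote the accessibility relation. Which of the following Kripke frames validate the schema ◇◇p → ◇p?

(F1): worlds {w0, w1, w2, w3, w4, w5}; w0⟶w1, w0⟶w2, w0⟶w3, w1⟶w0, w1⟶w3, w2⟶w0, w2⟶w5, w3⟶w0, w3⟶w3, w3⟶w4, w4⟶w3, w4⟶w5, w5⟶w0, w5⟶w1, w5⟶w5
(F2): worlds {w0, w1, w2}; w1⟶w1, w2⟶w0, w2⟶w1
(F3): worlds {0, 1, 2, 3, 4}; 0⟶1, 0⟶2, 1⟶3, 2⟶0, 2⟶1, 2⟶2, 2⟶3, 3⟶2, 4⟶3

This is the axiom for a generalized confluence (Geach) condition; its first-order frame correspondent is ∀x ∀y (xR²y → ∃w (y = w ∧ xRw)).
(F1): fails — w0R²w0 but no w with w0=w and w0Rw.
(F2): satisfies the condition.
(F3): fails — 0R²0 but no w with 0=w and 0Rw.

(F2)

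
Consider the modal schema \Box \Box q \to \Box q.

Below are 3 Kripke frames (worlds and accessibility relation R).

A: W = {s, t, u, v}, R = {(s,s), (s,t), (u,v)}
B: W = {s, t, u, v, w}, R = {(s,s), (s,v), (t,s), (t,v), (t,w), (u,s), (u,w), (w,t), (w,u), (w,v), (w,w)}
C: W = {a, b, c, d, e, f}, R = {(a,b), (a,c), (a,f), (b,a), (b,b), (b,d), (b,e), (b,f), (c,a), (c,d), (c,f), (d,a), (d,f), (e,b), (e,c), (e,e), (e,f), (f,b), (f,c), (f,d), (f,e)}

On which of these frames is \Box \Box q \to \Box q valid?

Frame correspondent (Sahlqvist): \forall x \forall y (Rxy \to \exists z (Rxz \wedge Rzy)) — i.e. density.
A: fails — Ruv but no z with Ruz and Rzv.
B: satisfies the condition.
C: fails — Rda but no z with Rdz and Rza.
Valid on: B.

B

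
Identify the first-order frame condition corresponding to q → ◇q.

reflexivity

This is frame-equivalent to □q → q (substitute ¬q for q and contrapose).
Suppose □q→q is valid. At any x set V(q)={w : Rxw}. Then □q holds at x, so q holds at x, i.e. Rxx.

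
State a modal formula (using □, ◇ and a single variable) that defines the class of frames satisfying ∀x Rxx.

□q → q

This is reflexivity; the standard corresponding axiom is T: □q → q.
Suppose □q→q is valid. At any x set V(q)={w : Rxw}. Then □q holds at x, so q holds at x, i.e. Rxx.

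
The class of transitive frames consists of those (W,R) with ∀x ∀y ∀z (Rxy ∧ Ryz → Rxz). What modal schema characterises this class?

This is transitivity; the standard corresponding axiom is 4: □r → □□r.
Suppose □r→□□r is valid. Take Rxy, Ryz and set V(r)={w : Rxw}. Then □r at x, so □□r at x, so □r at y, so r at z, i.e. Rxz.

□r → □□r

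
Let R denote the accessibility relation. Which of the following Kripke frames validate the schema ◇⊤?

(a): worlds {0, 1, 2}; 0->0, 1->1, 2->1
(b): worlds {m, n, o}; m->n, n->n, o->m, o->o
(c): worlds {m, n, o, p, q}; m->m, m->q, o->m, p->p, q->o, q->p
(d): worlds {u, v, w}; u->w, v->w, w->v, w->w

Frame correspondent (Sahlqvist): ∀x ∃y Rxy — i.e. seriality.
(a): condition met.
(b): condition met.
(c): fails — world n has no successor.
(d): condition met.
Valid on: (a), (b), (d).

(a), (b), (d)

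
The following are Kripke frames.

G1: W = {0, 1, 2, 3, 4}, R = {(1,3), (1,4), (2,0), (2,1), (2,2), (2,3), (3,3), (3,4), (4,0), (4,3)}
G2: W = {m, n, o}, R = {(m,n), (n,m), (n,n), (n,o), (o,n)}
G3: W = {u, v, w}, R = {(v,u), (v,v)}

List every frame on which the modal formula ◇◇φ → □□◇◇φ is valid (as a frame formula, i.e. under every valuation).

This is the axiom for a generalized confluence (Geach) condition; its first-order frame correspondent is ∀x ∀y ∀z ((xR²y ∧ xR²z) → ∃w (y = w ∧ zR²w)).
G1: fails — 1R²0, 1R²0 but no w with 0=w and 0R²w.
G2: condition met.
G3: fails — vR²u, vR²u but no t with u=t and uR²t.
Valid on: G2.

G2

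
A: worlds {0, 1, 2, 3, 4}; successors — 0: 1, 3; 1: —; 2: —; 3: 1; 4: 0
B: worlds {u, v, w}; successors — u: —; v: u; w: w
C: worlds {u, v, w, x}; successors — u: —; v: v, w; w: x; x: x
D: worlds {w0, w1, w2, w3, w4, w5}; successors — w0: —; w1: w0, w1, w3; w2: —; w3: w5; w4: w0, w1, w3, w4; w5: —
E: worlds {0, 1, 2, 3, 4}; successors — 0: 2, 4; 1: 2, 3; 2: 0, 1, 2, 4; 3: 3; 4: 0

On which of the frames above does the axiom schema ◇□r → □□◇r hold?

This is the axiom for a generalized confluence (Geach) condition; its first-order frame correspondent is ∀x ∀y ∀z ((xRy ∧ xR²z) → ∃w (yRw ∧ zRw)).
A: fails — 0R1, 0R²1 but no w with 1Rw and 1Rw.
B: holds.
C: fails — vRv, vR²w but no t with vRt and wRt.
D: fails — w1Rw0, w1R²w0 but no w with w0Rw and w0Rw.
E: fails — 0R4, 0R²0 but no w with 4Rw and 0Rw.

B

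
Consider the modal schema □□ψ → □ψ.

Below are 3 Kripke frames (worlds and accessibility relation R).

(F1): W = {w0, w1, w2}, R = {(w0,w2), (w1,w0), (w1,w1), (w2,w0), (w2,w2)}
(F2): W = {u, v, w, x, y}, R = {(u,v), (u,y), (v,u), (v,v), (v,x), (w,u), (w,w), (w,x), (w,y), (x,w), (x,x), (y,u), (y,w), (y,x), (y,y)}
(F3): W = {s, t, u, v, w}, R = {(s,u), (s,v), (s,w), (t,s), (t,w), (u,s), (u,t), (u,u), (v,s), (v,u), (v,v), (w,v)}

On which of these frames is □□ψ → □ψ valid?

(F1), (F2)

This is the axiom for density; its first-order frame correspondent is ∀x ∀y (Rxy → ∃z (Rxz ∧ Rzy)).
(F1): condition met.
(F2): condition met.
(F3): fails — Rts but no z with Rtz and Rzs.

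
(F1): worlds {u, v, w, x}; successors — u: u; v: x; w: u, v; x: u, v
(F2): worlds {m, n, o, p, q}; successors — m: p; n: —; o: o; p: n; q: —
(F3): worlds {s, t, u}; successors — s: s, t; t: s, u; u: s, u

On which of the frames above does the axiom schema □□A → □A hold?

The schema corresponds to density: ∀x ∀y (Rxy → ∃z (Rxz ∧ Rzy)).
(F1): fails — Rvx but no z with Rvz and Rzx.
(F2): fails — Rpn but no z with Rpz and Rzn.
(F3): condition met.

(F3)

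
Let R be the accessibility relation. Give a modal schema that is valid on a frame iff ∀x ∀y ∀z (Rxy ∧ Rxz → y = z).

◇s → □s

A defining formula is ◇s → □s (the CD axiom).
Suppose ◇s→□s is valid. Take Rxy, Rxz and set V(s)={y}. Then ◇s at x, so □s at x, so s at z, i.e. z=y.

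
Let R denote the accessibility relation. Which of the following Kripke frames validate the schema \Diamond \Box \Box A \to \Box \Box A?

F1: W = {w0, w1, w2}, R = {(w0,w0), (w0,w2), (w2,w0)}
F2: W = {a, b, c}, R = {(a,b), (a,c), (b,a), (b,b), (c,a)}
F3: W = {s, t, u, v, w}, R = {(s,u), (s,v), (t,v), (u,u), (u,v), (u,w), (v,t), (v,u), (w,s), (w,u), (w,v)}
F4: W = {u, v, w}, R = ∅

This is the axiom for a generalized confluence (Geach) condition; its first-order frame correspondent is \forall x \forall y \forall z ((xRy \wedge x R^2 z) \to \exists w (y R^2 w \wedge z = w)).
F1: ✓.
F2: fails — aRc, aR²a but no w with cR²w and a=w.
F3: fails — sRv, sR²t but no w* with vR²w* and t=w*.
F4: ✓.
Valid on: F1, F4.

F1, F4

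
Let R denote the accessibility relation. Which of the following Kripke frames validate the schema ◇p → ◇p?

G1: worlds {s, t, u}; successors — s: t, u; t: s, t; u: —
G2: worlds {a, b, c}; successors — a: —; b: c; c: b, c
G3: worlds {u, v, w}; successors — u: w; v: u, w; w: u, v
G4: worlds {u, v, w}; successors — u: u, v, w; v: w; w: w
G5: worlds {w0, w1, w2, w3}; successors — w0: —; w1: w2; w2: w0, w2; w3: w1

Frame correspondent (Sahlqvist): ∀x ∀y (xRy → ∃w (y = w ∧ xRw)) — i.e. a generalized confluence (Geach) condition.
G1: holds.
G2: holds.
G3: holds.
G4: holds.
G5: holds.
Valid on: G1, G2, G3, G4, G5.

G1, G2, G3, G4, G5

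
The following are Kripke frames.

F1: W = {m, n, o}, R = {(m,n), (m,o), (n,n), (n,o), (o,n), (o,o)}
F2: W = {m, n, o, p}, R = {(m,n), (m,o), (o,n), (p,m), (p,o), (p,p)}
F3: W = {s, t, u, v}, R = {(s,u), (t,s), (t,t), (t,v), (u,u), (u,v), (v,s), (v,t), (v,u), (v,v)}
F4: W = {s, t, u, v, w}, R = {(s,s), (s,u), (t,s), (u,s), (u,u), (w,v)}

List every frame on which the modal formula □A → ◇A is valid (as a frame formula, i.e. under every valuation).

F1, F3

The schema corresponds to seriality: ∀x ∃y Rxy.
F1: condition met.
F2: fails — world n has no successor.
F3: condition met.
F4: fails — world v has no successor.
Valid on: F1, F3.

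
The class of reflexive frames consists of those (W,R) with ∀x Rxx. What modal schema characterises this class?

This is reflexivity; the standard corresponding axiom is T: □s → s.

□s → s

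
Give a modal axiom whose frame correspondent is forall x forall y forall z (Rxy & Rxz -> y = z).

A defining formula is ◇ψ → □ψ (the CD axiom).

◇ψ → □ψ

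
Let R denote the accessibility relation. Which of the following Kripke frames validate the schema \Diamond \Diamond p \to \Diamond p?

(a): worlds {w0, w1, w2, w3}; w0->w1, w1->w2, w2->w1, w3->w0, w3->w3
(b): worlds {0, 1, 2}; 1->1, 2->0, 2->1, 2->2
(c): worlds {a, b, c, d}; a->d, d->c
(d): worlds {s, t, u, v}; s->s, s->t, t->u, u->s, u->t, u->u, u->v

(b)

The schema corresponds to transitivity: \forall x \forall y \forall z (Rxy \wedge Ryz \to Rxz).
(a): fails — Rw1w2 and Rw2w1 but not Rw1w1.
(b): holds.
(c): fails — Rad and Rdc but not Rac.
(d): fails — Rtu and Ruv but not Rtv.
Valid on: (b).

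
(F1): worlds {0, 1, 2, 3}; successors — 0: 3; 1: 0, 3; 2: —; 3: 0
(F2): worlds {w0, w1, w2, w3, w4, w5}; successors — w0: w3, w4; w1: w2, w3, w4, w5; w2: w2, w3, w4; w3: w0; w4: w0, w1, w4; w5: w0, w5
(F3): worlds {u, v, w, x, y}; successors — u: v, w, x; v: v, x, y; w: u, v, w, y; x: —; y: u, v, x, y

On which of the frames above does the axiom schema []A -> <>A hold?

This is the axiom for seriality; its first-order frame correspondent is forall x exists y Rxy.
(F1): fails — world 2 has no successor.
(F2): satisfies the condition.
(F3): fails — world x has no successor.

(F2)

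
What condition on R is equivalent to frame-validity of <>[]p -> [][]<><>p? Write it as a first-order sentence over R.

forall x forall y forall z ((xRy & x R^2 z) -> exists w (yRw & z R^2 w))

This is a Sahlqvist (Geach-type) schema ◇^1□^1p → □^2◇^2p.
Minimal-valuation argument: fix x; take any y with xR^1y and any z with xR^2z. Set V(p) to the set of worlds R-reachable from y in exactly 1 step. Then □^1p holds at y, so the antecedent holds at x; validity forces ◇^2p at z, giving a w with zR^2w and yR^1w.
First-order correspondent: forall x forall y forall z ((xRy & x R^2 z) -> exists w (yRw & z R^2 w)).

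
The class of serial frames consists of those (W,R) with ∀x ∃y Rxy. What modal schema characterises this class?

□q → ◇q

The condition is seriality. The D schema □q → ◇q defines it.
Suppose □q→◇q is valid. At any x set V(q)=W. Then □q at x, so ◇q at x, so x has a successor.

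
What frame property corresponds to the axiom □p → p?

Reflexivity

Suppose □p→p is valid. At any x set V(p)={w : Rxw}. Then □p holds at x, so p holds at x, i.e. Rxx.
The converse is a direct semantic check.
So the correspondent is reflexivity.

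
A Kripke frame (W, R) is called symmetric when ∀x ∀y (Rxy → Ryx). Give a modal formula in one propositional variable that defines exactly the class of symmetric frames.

This is symmetry; the standard corresponding axiom is B: q → □◇q.
Suppose q→□◇q is valid. Take Rxy and set V(q)={x}. Then q at x, so □◇q at x, so ◇q at y, so some z with Ryz has q; z=x, i.e. Ryx.

q → □◇q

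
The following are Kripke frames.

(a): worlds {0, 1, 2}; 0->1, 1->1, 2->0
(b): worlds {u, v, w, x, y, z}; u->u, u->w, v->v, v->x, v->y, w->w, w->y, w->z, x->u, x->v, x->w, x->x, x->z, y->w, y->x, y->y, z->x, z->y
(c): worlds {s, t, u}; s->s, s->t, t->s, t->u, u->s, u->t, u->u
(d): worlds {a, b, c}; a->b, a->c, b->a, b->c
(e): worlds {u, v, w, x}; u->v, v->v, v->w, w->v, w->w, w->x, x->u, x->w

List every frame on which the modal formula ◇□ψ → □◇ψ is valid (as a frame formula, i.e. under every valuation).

(a), (c), (e)

The schema corresponds to convergence: ∀x ∀y ∀z (Rxy ∧ Rxz → ∃w (Ryw ∧ Rzw)).
(a): ✓.
(b): fails — Rxz and Rxu but z and u have no common successor.
(c): ✓.
(d): fails — Rac and Rac but c and c have no common successor.
(e): ✓.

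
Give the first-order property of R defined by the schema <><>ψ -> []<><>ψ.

This is a Sahlqvist (Geach-type) schema ◇^2□^0ψ → □^1◇^2ψ.
Minimal-valuation argument: fix x; take any y with xR^2y and any z with xR^1z. Set V(ψ) to the set of worlds R-reachable from y in exactly 0 steps. Then □^0ψ holds at y, so the antecedent holds at x; validity forces ◇^2ψ at z, giving a w with zR^2w and yR^0w.
First-order correspondent: forall x forall y forall z ((x R^2 y & xRz) -> exists w (y = w & z R^2 w)).

forall x forall y forall z ((x R^2 y & xRz) -> exists w (y = w & z R^2 w))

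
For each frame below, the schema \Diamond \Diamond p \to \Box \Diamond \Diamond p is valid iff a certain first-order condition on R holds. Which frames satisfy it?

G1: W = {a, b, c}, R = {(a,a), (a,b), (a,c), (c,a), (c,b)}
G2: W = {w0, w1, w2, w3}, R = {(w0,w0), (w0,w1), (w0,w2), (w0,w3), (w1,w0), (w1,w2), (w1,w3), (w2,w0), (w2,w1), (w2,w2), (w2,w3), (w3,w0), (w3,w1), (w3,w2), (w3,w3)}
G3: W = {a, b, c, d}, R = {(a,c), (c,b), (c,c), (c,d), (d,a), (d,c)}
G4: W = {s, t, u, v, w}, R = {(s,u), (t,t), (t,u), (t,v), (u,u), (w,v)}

G2

Frame correspondent (Sahlqvist): \forall x \forall y \forall z ((x R^2 y \wedge xRz) \to \exists w (y = w \wedge z R^2 w)) — i.e. a generalized confluence (Geach) condition.
G1: fails — aR²a, aRb but no w with a=w and bR²w.
G2: holds.
G3: fails — cR²a, cRb but no w with a=w and bR²w.
G4: fails — tR²t, tRu but no w* with t=w* and uR²w*.
Valid on: G2.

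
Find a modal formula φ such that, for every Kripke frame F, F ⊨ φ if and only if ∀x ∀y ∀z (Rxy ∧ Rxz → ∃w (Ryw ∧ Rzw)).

◇□ψ → □◇ψ

This is convergence; the standard corresponding axiom is .2: ◇□ψ → □◇ψ.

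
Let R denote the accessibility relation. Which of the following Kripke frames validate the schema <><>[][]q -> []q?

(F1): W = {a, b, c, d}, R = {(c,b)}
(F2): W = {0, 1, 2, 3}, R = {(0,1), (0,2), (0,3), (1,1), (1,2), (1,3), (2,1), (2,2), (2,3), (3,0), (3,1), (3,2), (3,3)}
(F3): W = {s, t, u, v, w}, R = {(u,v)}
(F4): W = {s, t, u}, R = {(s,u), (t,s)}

The schema corresponds to a generalized confluence (Geach) condition: forall x forall y forall z ((x R^2 y & xRz) -> exists w (y R^2 w & z = w)).
(F1): holds.
(F2): holds.
(F3): holds.
(F4): fails — tR²u, tRs but no w with uR²w and s=w.

(F1), (F2), (F3)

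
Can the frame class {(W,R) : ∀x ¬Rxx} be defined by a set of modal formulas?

No

Modal frame validity is preserved under surjective bounded morphisms.
The 2-cycle (worlds a,b with a→b→a) is irreflexive, and the map sending every world to a single reflexive point • is a surjective bounded morphism (forth: every edge maps to (•,•); back: every world has a successor). So any modal formula valid on the 2-cycle is also valid on the reflexive point, which is not irreflexive.
So the class is not modally definable.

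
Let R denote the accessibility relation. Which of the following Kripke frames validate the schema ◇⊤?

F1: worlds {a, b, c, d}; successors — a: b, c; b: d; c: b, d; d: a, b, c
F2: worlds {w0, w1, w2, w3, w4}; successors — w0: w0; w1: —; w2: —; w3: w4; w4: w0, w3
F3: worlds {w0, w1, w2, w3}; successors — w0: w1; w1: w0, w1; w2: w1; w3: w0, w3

F1, F3

The schema corresponds to seriality: ∀x ∃y Rxy.
F1: holds.
F2: fails — world w1 has no successor.
F3: holds.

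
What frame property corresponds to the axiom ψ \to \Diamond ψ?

reflexivity: \forall x Rxx

This is frame-equivalent to □ψ → ψ (substitute ¬ψ for ψ and contrapose).
Suppose □ψ→ψ is valid. At any x set V(ψ)={w : Rxw}. Then □ψ holds at x, so ψ holds at x, i.e. Rxx.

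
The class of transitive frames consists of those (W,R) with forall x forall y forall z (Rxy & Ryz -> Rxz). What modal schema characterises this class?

A defining formula is □r → □□r (the 4 axiom).
Suppose □r→□□r is valid. Take Rxy, Ryz and set V(r)={w : Rxw}. Then □r at x, so □□r at x, so □r at y, so r at z, i.e. Rxz.

□r → □□r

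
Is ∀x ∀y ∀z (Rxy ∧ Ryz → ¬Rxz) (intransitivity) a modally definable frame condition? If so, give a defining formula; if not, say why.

No

If a class were modally definable it would be closed under surjective bounded morphisms (Goldblatt–Thomason).
The 7-cycle (worlds 0,1,2,3,4,5,6 with 0→1→2→3→4→5→6→0) is intransitive. Mapping every world to a single reflexive point • is a surjective bounded morphism; the reflexive point is not intransitive (R••∧R•• but R••).
So the class is not modally definable.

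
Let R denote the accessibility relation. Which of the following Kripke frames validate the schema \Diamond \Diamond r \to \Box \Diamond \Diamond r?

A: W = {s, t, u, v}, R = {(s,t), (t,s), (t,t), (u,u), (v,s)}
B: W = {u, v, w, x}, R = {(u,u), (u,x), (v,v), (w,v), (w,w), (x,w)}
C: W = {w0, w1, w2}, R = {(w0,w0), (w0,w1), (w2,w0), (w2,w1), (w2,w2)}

This is the axiom for a generalized confluence (Geach) condition; its first-order frame correspondent is \forall x \forall y \forall z ((x R^2 y \wedge xRz) \to \exists w (y = w \wedge z R^2 w)).
A: condition met.
B: fails — uR²u, uRx but no t with u=t and xR²t.
C: fails — w0R²w0, w0Rw1 but no w with w0=w and w1R²w.
Valid on: A.

A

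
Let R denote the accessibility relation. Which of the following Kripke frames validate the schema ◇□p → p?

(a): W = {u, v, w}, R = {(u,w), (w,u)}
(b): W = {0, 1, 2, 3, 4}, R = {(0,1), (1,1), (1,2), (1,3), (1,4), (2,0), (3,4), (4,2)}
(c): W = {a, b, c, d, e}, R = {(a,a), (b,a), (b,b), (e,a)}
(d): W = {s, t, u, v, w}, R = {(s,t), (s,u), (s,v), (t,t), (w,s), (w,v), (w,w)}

The schema corresponds to symmetry: ∀x ∀y (Rxy → Ryx).
(a): ✓.
(b): fails — R34 but not R43.
(c): fails — Rea but not Rae.
(d): fails — Rsv but not Rvs.

(a)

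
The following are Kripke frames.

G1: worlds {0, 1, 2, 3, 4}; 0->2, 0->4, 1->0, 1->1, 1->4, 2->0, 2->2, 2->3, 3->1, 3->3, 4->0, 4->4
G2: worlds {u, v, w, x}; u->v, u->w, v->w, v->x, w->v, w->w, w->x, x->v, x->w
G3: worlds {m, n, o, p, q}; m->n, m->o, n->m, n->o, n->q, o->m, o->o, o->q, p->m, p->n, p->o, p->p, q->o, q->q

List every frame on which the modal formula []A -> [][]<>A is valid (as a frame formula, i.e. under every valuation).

The schema corresponds to a generalized confluence (Geach) condition: forall x forall z (x R^2 z -> exists w (xRw & zRw)).
G1: fails — 0R²3 but no w with 0Rw and 3Rw.
G2: condition met.
G3: condition met.
Valid on: G2, G3.

G2, G3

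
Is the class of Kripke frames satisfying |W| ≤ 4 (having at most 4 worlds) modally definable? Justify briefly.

Modal frame validity is preserved under disjoint unions.
Any modal formula valid on each of 5 disjoint one-world frames is valid on their disjoint union (validity is preserved under disjoint unions). Each one-world frame has |W|=1≤4, but the union has |W|=5.
So the class is not modally definable.

Not definable by any modal formula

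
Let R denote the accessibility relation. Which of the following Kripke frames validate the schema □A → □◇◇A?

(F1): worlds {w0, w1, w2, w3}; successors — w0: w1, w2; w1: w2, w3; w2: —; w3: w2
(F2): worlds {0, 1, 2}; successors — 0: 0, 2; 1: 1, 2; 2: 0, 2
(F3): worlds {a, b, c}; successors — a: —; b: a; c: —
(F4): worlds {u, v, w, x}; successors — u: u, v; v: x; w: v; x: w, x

The schema corresponds to a generalized confluence (Geach) condition: ∀x ∀z (xRz → ∃w (xRw ∧ zR²w)).
(F1): fails — w0Rw2 but no w with w0Rw and w2R²w.
(F2): ✓.
(F3): fails — bRa but no w with bRw and aR²w.
(F4): fails — uRv but no t with uRt and vR²t.

(F2)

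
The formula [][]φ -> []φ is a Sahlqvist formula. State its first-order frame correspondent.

Suppose □□φ→□φ is valid. Take Rxy and set V(φ)={w : xR²w}. Then □□φ at x, so □φ at x, so φ at y, i.e. ∃z(Rxz∧Rzy).

density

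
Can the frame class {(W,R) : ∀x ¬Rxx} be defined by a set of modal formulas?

Any modally definable frame class is closed under surjective bounded morphisms.
The 5-cycle (worlds 0,1,2,3,4 with 0→1→2→3→4→0) is irreflexive, and the map sending every world to a single reflexive point • is a surjective bounded morphism (forth: every edge maps to (•,•); back: every world has a successor). So any modal formula valid on the 5-cycle is also valid on the reflexive point, which is not irreflexive.
Hence irreflexivity is not modally definable.

Not definable by any modal formula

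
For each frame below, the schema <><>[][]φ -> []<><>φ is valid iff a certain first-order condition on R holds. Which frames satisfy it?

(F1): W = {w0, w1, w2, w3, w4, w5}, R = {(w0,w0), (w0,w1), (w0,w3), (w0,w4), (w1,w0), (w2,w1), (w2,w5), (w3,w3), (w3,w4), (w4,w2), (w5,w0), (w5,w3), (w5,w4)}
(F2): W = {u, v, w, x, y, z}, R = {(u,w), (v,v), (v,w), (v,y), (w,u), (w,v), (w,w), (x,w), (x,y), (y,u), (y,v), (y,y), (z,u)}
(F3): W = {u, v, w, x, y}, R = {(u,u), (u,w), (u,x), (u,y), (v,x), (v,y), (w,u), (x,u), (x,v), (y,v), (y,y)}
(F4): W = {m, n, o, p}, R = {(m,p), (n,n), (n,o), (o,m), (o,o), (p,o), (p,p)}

Frame correspondent (Sahlqvist): forall x forall y forall z ((x R^2 y & xRz) -> exists w (y R^2 w & z R^2 w)) — i.e. a generalized confluence (Geach) condition.
(F1): fails — w0R²w2, w0Rw4 but no w with w2R²w and w4R²w.
(F2): satisfies the condition.
(F3): satisfies the condition.
(F4): satisfies the condition.

(F2), (F3), (F4)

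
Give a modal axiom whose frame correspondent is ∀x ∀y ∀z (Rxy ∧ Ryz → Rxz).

This is transitivity; the standard corresponding axiom is 4: □s → □□s.
Suppose □s→□□s is valid. Take Rxy, Ryz and set V(s)={w : Rxw}. Then □s at x, so □□s at x, so □s at y, so s at z, i.e. Rxz.

□s → □□s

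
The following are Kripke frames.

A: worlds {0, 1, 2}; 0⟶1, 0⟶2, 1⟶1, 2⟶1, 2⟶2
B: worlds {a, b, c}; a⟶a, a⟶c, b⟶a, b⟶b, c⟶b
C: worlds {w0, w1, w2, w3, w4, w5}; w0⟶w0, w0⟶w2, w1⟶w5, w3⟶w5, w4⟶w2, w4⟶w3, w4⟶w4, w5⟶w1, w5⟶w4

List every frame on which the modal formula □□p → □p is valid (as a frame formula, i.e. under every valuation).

A, B

Frame correspondent (Sahlqvist): ∀x ∀y (Rxy → ∃z (Rxz ∧ Rzy)) — i.e. density.
A: holds.
B: holds.
C: fails — Rw1w5 but no z with Rw1z and Rzw5.
Valid on: A, B.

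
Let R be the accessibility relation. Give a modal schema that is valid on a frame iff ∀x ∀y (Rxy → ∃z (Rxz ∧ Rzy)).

The condition is density. The C4 schema □□q → □q defines it.

□□q → □q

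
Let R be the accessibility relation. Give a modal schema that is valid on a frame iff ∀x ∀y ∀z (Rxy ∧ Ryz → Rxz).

□s → □□s

A defining formula is □s → □□s (the 4 axiom).
Suppose □s→□□s is valid. Take Rxy, Ryz and set V(s)={w : Rxw}. Then □s at x, so □□s at x, so □s at y, so s at z, i.e. Rxz.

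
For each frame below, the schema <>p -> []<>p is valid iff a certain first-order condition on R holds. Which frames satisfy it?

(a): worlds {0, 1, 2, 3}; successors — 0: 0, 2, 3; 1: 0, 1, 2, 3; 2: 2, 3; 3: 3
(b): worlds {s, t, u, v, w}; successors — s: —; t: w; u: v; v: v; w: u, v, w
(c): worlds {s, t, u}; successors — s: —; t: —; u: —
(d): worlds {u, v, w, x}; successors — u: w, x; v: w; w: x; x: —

(c)

This is the axiom for the Euclidean property; its first-order frame correspondent is forall x forall y forall z (Rxy & Rxz -> Ryz).
(a): fails — R02 and R00 but not R20.
(b): fails — Rwu and Rww but not Ruw.
(c): holds.
(d): fails — Ruw and Ruw but not Rww.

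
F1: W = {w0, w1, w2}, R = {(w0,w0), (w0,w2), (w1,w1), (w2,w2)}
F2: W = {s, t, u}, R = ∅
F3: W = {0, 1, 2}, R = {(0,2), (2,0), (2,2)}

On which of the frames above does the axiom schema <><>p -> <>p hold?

Frame correspondent (Sahlqvist): forall x forall y forall z (Rxy & Ryz -> Rxz) — i.e. transitivity.
F1: condition met.
F2: condition met.
F3: fails — R02 and R20 but not R00.

F1, F2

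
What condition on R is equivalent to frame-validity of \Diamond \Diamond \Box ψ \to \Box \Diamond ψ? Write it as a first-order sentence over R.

This is a Sahlqvist (Geach-type) schema ◇^2□^1ψ → □^1◇^1ψ.
Minimal-valuation argument: fix x; take any y with xR^2y and any z with xR^1z. Set V(ψ) to the set of worlds R-reachable from y in exactly 1 step. Then □^1ψ holds at y, so the antecedent holds at x; validity forces ◇^1ψ at z, giving a w with zR^1w and yR^1w.
First-order correspondent: \forall x \forall y \forall z ((x R^2 y \wedge xRz) \to \exists w (yRw \wedge zRw)).

\forall x \forall y \forall z ((x R^2 y \wedge xRz) \to \exists w (yRw \wedge zRw))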